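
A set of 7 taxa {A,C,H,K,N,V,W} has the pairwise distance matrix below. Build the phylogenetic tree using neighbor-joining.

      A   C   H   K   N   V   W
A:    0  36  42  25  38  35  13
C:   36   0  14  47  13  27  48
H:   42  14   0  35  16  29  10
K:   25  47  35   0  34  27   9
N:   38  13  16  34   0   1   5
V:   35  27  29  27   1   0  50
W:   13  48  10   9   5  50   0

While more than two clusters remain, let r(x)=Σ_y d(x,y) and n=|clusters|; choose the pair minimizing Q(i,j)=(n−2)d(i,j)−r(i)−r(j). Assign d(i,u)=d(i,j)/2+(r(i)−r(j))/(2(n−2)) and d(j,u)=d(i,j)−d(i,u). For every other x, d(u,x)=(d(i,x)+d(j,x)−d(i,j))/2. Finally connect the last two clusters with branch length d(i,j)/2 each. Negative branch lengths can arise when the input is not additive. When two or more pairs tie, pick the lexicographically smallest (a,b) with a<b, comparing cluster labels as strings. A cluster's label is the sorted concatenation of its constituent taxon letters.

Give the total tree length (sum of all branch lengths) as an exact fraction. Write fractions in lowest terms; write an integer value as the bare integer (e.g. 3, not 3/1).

67

1. join N+V (d=1, Q=-271) ⇒ NV; edges |N|=-57/10, |V|=67/10
  updated: d(A,NV)=36, d(C,NV)=39/2, d(H,NV)=22, d(K,NV)=30, d(NV,W)=27
2. join C+H (d=14, Q=-463/2) ⇒ CH; edges |C|=195/16, |H|=29/16
  updated: d(A,CH)=32, d(CH,K)=34, d(CH,NV)=55/4, d(CH,W)=22
3. join CH+NV (d=55/4, Q=-669/4) ⇒ CHNV; edges |CH|=145/24, |NV|=185/24
  updated: d(A,CHNV)=217/8, d(CHNV,K)=201/8, d(CHNV,W)=141/8
4. join A+CHNV (d=217/8, Q=-323/4) ⇒ ACHNV; edges |A|=99/8, |CHNV|=59/4
  updated: d(ACHNV,K)=23/2, d(ACHNV,W)=7/4
5. join ACHNV+K (d=23/2, Q=-89/4) ⇒ ACHKNV; edges |ACHNV|=17/8, |K|=75/8
  updated: d(ACHKNV,W)=-3/8
6. join ACHKNV+W (d=-3/8) ⇒ ACHKNVW; edges |ACHKNV|=-3/16, |W|=-3/16
final tree: (((A:99/8,((C:195/16,H:29/16):145/24,(N:-57/10,V:67/10):185/24):59/4):17/8,K:75/8):-3/16,W:-3/16)
total length: 67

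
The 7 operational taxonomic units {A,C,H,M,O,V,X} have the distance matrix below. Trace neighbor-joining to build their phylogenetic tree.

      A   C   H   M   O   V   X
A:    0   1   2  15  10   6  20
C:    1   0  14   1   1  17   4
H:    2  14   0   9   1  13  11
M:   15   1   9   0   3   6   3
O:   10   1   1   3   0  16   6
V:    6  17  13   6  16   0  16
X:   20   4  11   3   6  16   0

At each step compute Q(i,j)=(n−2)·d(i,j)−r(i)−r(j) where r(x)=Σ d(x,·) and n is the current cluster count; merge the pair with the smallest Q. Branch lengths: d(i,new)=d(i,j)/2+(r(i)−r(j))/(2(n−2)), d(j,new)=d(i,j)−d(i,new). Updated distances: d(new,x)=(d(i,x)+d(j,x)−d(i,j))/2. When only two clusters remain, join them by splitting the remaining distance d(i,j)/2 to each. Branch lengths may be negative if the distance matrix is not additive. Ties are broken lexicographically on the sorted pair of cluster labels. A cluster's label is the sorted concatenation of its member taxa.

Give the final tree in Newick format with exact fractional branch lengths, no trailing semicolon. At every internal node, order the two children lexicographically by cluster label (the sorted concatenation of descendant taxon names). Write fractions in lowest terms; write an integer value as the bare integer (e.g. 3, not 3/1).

1. join A+V (d=6, Q=-98) ⇒ AV; edges |A|=1, |V|=5
  updated: d(AV,C)=6, d(AV,H)=9/2, d(AV,M)=15/2, d(AV,O)=10, d(AV,X)=15
2. join AV+H (d=9/2, Q=-129/2) ⇒ AHV; edges |AV|=43/16, |H|=29/16
  updated: d(AHV,C)=31/4, d(AHV,M)=6, d(AHV,O)=13/4, d(AHV,X)=43/4
3. join AHV+O (d=13/4, Q=-125/4) ⇒ AHOV; edges |AHV|=97/24, |O|=-19/24
  updated: d(AHOV,C)=11/4, d(AHOV,M)=23/8, d(AHOV,X)=27/4
4. join AHOV+C (d=11/4, Q=-117/8) ⇒ ACHOV; edges |AHOV|=81/32, |C|=7/32
  updated: d(ACHOV,M)=9/16, d(ACHOV,X)=4
5. join ACHOV+M (d=9/16, Q=-121/16) ⇒ ACHMOV; edges |ACHOV|=25/32, |M|=-7/32
  updated: d(ACHMOV,X)=103/32
6. join ACHMOV+X (d=103/32) ⇒ ACHMOVX; edges |ACHMOV|=103/64, |X|=103/64
final tree: ((((((A:1,V:5):43/16,H:29/16):97/24,O:-19/24):81/32,C:7/32):25/32,M:-7/32):103/64,X:103/64)
total length: 649/32

((((((A:1,V:5):43/16,H:29/16):97/24,O:-19/24):81/32,C:7/32):25/32,M:-7/32):103/64,X:103/64)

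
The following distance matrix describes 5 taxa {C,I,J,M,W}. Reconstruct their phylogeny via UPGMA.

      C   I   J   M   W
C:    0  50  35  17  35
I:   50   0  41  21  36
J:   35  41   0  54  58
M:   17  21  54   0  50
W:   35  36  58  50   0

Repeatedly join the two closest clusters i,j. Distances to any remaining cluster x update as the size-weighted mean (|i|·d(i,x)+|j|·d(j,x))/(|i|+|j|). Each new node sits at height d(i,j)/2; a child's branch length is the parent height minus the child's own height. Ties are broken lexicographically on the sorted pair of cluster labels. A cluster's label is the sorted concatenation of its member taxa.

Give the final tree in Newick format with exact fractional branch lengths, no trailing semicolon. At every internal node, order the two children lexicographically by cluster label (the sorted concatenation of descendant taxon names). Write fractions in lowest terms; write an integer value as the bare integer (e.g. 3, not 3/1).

((((C:17/2,M:17/2):37/4,I:71/4):29/12,W:121/6):10/3,J:47/2)

iteration 1: select C,M (d=17); attach at lengths (17/2, 17/2); label the merged cluster CM
  updated: d(CM,I)=71/2, d(CM,J)=89/2, d(CM,W)=85/2
iteration 2: select CM,I (d=71/2); attach at lengths (37/4, 71/4); label the merged cluster CIM
  updated: d(CIM,J)=130/3, d(CIM,W)=121/3
iteration 3: select CIM,W (d=121/3); attach at lengths (29/12, 121/6); label the merged cluster CIMW
  updated: d(CIMW,J)=47
iteration 4: select CIMW,J (d=47); attach at lengths (10/3, 47/2); label the merged cluster CIJMW
final tree: ((((C:17/2,M:17/2):37/4,I:71/4):29/12,W:121/6):10/3,J:47/2)
total length: 1121/12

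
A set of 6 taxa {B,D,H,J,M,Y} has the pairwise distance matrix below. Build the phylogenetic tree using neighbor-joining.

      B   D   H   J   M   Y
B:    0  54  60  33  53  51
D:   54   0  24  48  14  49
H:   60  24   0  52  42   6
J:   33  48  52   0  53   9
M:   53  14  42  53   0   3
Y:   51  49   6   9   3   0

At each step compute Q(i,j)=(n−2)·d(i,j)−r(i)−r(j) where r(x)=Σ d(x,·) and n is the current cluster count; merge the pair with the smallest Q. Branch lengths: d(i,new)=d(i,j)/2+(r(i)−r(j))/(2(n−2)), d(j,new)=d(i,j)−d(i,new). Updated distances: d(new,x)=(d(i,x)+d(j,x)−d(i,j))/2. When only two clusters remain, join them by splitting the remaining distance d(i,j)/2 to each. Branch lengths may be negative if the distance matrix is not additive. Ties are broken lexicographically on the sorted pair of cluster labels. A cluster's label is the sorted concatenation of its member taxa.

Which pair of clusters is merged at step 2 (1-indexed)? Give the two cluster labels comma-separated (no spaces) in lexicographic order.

iteration 1: select B,J (d=33, Q=-314); attach at lengths (47/2, 19/2); label the merged cluster BJ
  updated: d(BJ,D)=69/2, d(BJ,H)=79/2, d(BJ,M)=73/2, d(BJ,Y)=27/2
iteration 2: select D,M (d=14, Q=-175); attach at lengths (34/3, 8/3); label the merged cluster DM
  updated: d(BJ,DM)=57/2, d(DM,H)=26, d(DM,Y)=19
iteration 3: select BJ,DM (d=57/2, Q=-98); attach at lengths (65/4, 49/4); label the merged cluster BDJM
  updated: d(BDJM,H)=37/2, d(BDJM,Y)=2
iteration 4: select BDJM,H (d=37/2, Q=-53/2); attach at lengths (29/4, 45/4); label the merged cluster BDHJM
  updated: d(BDHJM,Y)=-21/4
iteration 5: select BDHJM,Y (d=-21/4); attach at lengths (-21/8, -21/8); label the merged cluster BDHJMY
final tree: ((((B:47/2,J:19/2):65/4,(D:34/3,M:8/3):49/4):29/4,H:45/4):-21/8,Y:-21/8)
total length: 355/4

D,M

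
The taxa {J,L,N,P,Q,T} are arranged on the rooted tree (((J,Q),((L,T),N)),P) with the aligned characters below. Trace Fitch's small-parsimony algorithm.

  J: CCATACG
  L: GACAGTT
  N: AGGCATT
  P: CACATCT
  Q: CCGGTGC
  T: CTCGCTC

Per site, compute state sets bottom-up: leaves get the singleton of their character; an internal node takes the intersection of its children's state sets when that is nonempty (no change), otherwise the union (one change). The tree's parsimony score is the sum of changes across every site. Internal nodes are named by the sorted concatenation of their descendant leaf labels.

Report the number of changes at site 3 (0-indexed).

4

site 0, node JQ: J={C} ∩ Q={C} → {C} (+0)
site 0, node LT: L={G} ∪ T={C} → {C,G} (+1)
site 0, node LNT: LT={C,G} ∪ N={A} → {A,C,G} (+1)
site 0, node JLNQT: JQ={C} ∩ LNT={A,C,G} → {C} (+0)
site 0, node JLNPQT: JLNQT={C} ∩ P={C} → {C} (+0)
site 1, node JQ: J={C} ∩ Q={C} → {C} (+0)
site 1, node LT: L={A} ∪ T={T} → {A,T} (+1)
site 1, node LNT: LT={A,T} ∪ N={G} → {A,G,T} (+1)
site 1, node JLNQT: JQ={C} ∪ LNT={A,G,T} → {A,C,G,T} (+1)
site 1, node JLNPQT: JLNQT={A,C,G,T} ∩ P={A} → {A} (+0)
site 2, node JQ: J={A} ∪ Q={G} → {A,G} (+1)
site 2, node LT: L={C} ∩ T={C} → {C} (+0)
site 2, node LNT: LT={C} ∪ N={G} → {C,G} (+1)
site 2, node JLNQT: JQ={A,G} ∩ LNT={C,G} → {G} (+0)
site 2, node JLNPQT: JLNQT={G} ∪ P={C} → {C,G} (+1)
site 3, node JQ: J={T} ∪ Q={G} → {G,T} (+1)
site 3, node LT: L={A} ∪ T={G} → {A,G} (+1)
site 3, node LNT: LT={A,G} ∪ N={C} → {A,C,G} (+1)
site 3, node JLNQT: JQ={G,T} ∩ LNT={A,C,G} → {G} (+0)
site 3, node JLNPQT: JLNQT={G} ∪ P={A} → {A,G} (+1)
site 4, node JQ: J={A} ∪ Q={T} → {A,T} (+1)
site 4, node LT: L={G} ∪ T={C} → {C,G} (+1)
site 4, node LNT: LT={C,G} ∪ N={A} → {A,C,G} (+1)
site 4, node JLNQT: JQ={A,T} ∩ LNT={A,C,G} → {A} (+0)
site 4, node JLNPQT: JLNQT={A} ∪ P={T} → {A,T} (+1)
site 5, node JQ: J={C} ∪ Q={G} → {C,G} (+1)
site 5, node LT: L={T} ∩ T={T} → {T} (+0)
site 5, node LNT: LT={T} ∩ N={T} → {T} (+0)
site 5, node JLNQT: JQ={C,G} ∪ LNT={T} → {C,G,T} (+1)
site 5, node JLNPQT: JLNQT={C,G,T} ∩ P={C} → {C} (+0)
site 6, node JQ: J={G} ∪ Q={C} → {C,G} (+1)
site 6, node LT: L={T} ∪ T={C} → {C,T} (+1)
site 6, node LNT: LT={C,T} ∩ N={T} → {T} (+0)
site 6, node JLNQT: JQ={C,G} ∪ LNT={T} → {C,G,T} (+1)
site 6, node JLNPQT: JLNQT={C,G,T} ∩ P={T} → {T} (+0)
per-site changes: [2, 3, 3, 4, 4, 2, 3]; total = 21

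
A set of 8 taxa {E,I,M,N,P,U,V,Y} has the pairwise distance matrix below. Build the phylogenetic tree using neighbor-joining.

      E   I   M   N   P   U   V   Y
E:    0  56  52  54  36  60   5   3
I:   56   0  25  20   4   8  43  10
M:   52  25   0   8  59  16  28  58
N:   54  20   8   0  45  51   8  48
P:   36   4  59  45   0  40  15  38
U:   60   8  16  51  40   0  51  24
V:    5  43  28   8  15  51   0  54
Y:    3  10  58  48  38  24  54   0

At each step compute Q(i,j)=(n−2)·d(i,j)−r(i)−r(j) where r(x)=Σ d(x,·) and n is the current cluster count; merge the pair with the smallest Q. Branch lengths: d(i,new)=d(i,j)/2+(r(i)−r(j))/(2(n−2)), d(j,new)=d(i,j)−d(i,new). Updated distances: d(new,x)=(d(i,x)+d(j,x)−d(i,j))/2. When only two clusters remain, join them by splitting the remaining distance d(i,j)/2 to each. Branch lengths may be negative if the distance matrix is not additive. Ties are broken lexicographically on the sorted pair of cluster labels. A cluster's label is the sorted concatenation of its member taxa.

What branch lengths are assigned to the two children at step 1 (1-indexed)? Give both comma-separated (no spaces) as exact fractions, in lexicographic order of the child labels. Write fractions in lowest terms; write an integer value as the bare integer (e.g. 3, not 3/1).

49/12,-13/12

1. join E+Y (d=3, Q=-483) ⇒ EY; edges |E|=49/12, |Y|=-13/12
  updated: d(EY,I)=63/2, d(EY,M)=107/2, d(EY,N)=99/2, d(EY,P)=71/2, d(EY,U)=81/2, d(EY,V)=28
2. join M+N (d=8, Q=-331) ⇒ MN; edges |M|=24/5, |N|=16/5
  updated: d(EY,MN)=95/2, d(I,MN)=37/2, d(MN,P)=48, d(MN,U)=59/2, d(MN,V)=14
3. join MN+V (d=14, Q=-505/2) ⇒ MNV; edges |MN|=125/16, |V|=99/16
  updated: d(EY,MNV)=123/4, d(I,MNV)=95/4, d(MNV,P)=49/2, d(MNV,U)=133/4
4. join I+U (d=8, Q=-165) ⇒ IU; edges |I|=-61/12, |U|=157/12
  updated: d(EY,IU)=32, d(IU,MNV)=49/2, d(IU,P)=18
5. join EY+MNV (d=123/4, Q=-233/2) ⇒ EMNVY; edges |EY|=20, |MNV|=43/4
  updated: d(EMNVY,IU)=103/8, d(EMNVY,P)=117/8
6. join EMNVY+IU (d=103/8, Q=-91/2) ⇒ EIMNUVY; edges |EMNVY|=19/4, |IU|=65/8
  updated: d(EIMNUVY,P)=79/8
7. join EIMNUVY+P (d=79/8) ⇒ EIMNPUVY; edges |EIMNUVY|=79/16, |P|=79/16
final tree: ((((E:49/12,Y:-13/12):20,((M:24/5,N:16/5):125/16,V:99/16):43/4):19/4,(I:-61/12,U:157/12):65/8):79/16,P:79/16)
total length: 173/2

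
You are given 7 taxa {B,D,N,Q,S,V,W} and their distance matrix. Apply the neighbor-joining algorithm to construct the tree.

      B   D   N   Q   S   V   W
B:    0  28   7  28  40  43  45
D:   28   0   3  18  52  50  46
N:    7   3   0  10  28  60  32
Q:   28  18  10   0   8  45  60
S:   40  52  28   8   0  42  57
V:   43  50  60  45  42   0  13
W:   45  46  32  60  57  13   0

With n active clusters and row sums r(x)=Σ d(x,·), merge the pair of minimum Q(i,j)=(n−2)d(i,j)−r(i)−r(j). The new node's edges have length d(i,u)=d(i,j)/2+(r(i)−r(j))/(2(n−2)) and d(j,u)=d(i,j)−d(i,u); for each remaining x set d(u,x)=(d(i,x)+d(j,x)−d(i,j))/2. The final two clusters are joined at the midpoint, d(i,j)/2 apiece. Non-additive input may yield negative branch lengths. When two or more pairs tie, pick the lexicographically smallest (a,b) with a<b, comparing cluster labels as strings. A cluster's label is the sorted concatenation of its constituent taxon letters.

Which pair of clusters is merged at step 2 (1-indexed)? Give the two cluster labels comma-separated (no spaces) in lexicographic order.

iteration 1: select V,W (d=13, Q=-441); attach at lengths (13/2, 13/2); label the merged cluster VW
  updated: d(B,VW)=75/2, d(D,VW)=83/2, d(N,VW)=79/2, d(Q,VW)=46, d(S,VW)=43
iteration 2: select Q,S (d=8, Q=-249); attach at lengths (-29/8, 93/8); label the merged cluster QS
  updated: d(B,QS)=30, d(D,QS)=31, d(N,QS)=15, d(QS,VW)=81/2
iteration 3: select D,N (d=3, Q=-159); attach at lengths (8, -5); label the merged cluster DN
  updated: d(B,DN)=16, d(DN,QS)=43/2, d(DN,VW)=39
iteration 4: select B,DN (d=16, Q=-128); attach at lengths (39/4, 25/4); label the merged cluster BDN
  updated: d(BDN,QS)=71/4, d(BDN,VW)=121/4
iteration 5: select BDN,QS (d=71/4, Q=-177/2); attach at lengths (15/4, 14); label the merged cluster BDNQS
  updated: d(BDNQS,VW)=53/2
iteration 6: select BDNQS,VW (d=53/2); attach at lengths (53/4, 53/4); label the merged cluster BDNQSVW
final tree: (((B:39/4,(D:8,N:-5):25/4):15/4,(Q:-29/8,S:93/8):14):53/4,(V:13/2,W:13/2):53/4)
total length: 337/4

Q,S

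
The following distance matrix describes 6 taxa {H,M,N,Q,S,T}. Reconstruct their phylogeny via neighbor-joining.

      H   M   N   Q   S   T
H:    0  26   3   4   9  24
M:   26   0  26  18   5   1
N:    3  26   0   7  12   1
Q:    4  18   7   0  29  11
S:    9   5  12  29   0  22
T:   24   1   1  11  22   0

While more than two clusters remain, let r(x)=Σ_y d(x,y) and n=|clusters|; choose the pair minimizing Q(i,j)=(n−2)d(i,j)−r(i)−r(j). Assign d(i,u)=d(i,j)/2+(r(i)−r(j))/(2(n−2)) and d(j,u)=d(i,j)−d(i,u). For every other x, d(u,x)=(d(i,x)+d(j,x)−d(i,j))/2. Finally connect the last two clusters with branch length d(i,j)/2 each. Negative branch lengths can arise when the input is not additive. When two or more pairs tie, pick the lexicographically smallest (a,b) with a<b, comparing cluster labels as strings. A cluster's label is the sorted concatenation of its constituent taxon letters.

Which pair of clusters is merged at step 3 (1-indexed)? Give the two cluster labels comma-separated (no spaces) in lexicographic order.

1. join M+S (d=5, Q=-133) ⇒ MS; edges |M|=19/8, |S|=21/8
  updated: d(H,MS)=15, d(MS,N)=33/2, d(MS,Q)=21, d(MS,T)=9
2. join MS+T (d=9, Q=-159/2) ⇒ MST; edges |MS|=29/4, |T|=7/4
  updated: d(H,MST)=15, d(MST,N)=17/4, d(MST,Q)=23/2
3. join H+Q (d=4, Q=-73/2) ⇒ HQ; edges |H|=15/8, |Q|=17/8
  updated: d(HQ,MST)=45/4, d(HQ,N)=3
4. join HQ+MST (d=45/4, Q=-37/2) ⇒ HMQST; edges |HQ|=5, |MST|=25/4
  updated: d(HMQST,N)=-2
5. join HMQST+N (d=-2) ⇒ HMNQST; edges |HMQST|=-1, |N|=-1
final tree: (((H:15/8,Q:17/8):5,((M:19/8,S:21/8):29/4,T:7/4):25/4):-1,N:-1)
total length: 109/4

H,Q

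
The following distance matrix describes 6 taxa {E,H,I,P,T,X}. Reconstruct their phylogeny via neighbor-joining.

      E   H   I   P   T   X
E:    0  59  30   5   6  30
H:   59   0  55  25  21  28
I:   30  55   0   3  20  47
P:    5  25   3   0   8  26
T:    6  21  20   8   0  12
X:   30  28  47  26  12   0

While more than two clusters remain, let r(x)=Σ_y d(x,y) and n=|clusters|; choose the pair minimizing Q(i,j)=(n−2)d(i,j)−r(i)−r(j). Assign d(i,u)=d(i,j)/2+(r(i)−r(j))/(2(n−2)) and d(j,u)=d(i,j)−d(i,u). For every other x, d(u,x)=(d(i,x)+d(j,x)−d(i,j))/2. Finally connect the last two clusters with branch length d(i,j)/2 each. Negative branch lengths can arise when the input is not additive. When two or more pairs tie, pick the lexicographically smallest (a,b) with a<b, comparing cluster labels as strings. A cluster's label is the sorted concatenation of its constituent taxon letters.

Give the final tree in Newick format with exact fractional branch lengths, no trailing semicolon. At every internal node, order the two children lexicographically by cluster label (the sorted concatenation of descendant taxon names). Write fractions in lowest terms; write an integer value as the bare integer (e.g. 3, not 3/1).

(((E:133/16,((H:157/8,X:67/8):35/4,T:-25/4):139/16):123/16,I:199/16):-151/32,P:-151/32)

1. join H+X (d=28, Q=-219) ⇒ HX; edges |H|=157/8, |X|=67/8
  updated: d(E,HX)=61/2, d(HX,I)=37, d(HX,P)=23/2, d(HX,T)=5/2
2. join HX+T (d=5/2, Q=-221/2) ⇒ HTX; edges |HX|=35/4, |T|=-25/4
  updated: d(E,HTX)=17, d(HTX,I)=109/4, d(HTX,P)=17/2
3. join E+HTX (d=17, Q=-283/4) ⇒ EHTX; edges |E|=133/16, |HTX|=139/16
  updated: d(EHTX,I)=161/8, d(EHTX,P)=-7/4
4. join EHTX+I (d=161/8, Q=-171/8) ⇒ EHITX; edges |EHTX|=123/16, |I|=199/16
  updated: d(EHITX,P)=-151/16
5. join EHITX+P (d=-151/16) ⇒ EHIPTX; edges |EHITX|=-151/32, |P|=-151/32
final tree: (((E:133/16,((H:157/8,X:67/8):35/4,T:-25/4):139/16):123/16,I:199/16):-151/32,P:-151/32)
total length: 931/16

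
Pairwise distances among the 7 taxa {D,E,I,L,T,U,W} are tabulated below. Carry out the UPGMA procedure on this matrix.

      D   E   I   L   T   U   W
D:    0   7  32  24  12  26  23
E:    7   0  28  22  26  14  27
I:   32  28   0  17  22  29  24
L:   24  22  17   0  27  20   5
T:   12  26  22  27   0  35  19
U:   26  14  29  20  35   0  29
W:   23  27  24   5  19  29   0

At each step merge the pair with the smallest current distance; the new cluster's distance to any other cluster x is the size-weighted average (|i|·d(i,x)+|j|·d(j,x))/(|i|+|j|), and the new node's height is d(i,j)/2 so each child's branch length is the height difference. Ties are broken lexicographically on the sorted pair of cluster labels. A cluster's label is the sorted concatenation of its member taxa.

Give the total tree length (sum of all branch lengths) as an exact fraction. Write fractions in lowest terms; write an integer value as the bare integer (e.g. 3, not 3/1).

1. join L+W (d=5) ⇒ LW; edges |L|=5/2, |W|=5/2
  updated: d(D,LW)=47/2, d(E,LW)=49/2, d(I,LW)=41/2, d(LW,T)=23, d(LW,U)=49/2
2. join D+E (d=7) ⇒ DE; edges |D|=7/2, |E|=7/2
  updated: d(DE,I)=30, d(DE,LW)=24, d(DE,T)=19, d(DE,U)=20
3. join DE+T (d=19) ⇒ DET; edges |DE|=6, |T|=19/2
  updated: d(DET,I)=82/3, d(DET,LW)=71/3, d(DET,U)=25
4. join I+LW (d=41/2) ⇒ ILW; edges |I|=41/4, |LW|=31/4
  updated: d(DET,ILW)=224/9, d(ILW,U)=26
5. join DET+ILW (d=224/9) ⇒ DEILTW; edges |DET|=53/18, |ILW|=79/36
  updated: d(DEILTW,U)=51/2
6. join DEILTW+U (d=51/2) ⇒ DEILTUW; edges |DEILTW|=11/36, |U|=51/4
final tree: ((((D:7/2,E:7/2):6,T:19/2):53/18,(I:41/4,(L:5/2,W:5/2):31/4):79/36):11/36,U:51/4)
total length: 2293/36

2293/36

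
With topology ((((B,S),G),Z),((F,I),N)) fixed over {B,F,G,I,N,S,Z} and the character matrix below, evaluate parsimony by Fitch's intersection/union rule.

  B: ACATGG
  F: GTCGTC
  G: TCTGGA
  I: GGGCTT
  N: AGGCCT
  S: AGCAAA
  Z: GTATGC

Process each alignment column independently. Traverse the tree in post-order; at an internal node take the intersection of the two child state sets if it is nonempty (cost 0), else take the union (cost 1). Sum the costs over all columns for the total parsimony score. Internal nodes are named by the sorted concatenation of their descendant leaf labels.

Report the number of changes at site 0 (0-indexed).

3

site 0, node BS: B={A} ∩ S={A} → {A} (+0)
site 0, node BGS: BS={A} ∪ G={T} → {A,T} (+1)
site 0, node BGSZ: BGS={A,T} ∪ Z={G} → {A,G,T} (+1)
site 0, node FI: F={G} ∩ I={G} → {G} (+0)
site 0, node FIN: FI={G} ∪ N={A} → {A,G} (+1)
site 0, node BFGINSZ: BGSZ={A,G,T} ∩ FIN={A,G} → {A,G} (+0)
site 1, node BS: B={C} ∪ S={G} → {C,G} (+1)
site 1, node BGS: BS={C,G} ∩ G={C} → {C} (+0)
site 1, node BGSZ: BGS={C} ∪ Z={T} → {C,T} (+1)
site 1, node FI: F={T} ∪ I={G} → {G,T} (+1)
site 1, node FIN: FI={G,T} ∩ N={G} → {G} (+0)
site 1, node BFGINSZ: BGSZ={C,T} ∪ FIN={G} → {C,G,T} (+1)
site 2, node BS: B={A} ∪ S={C} → {A,C} (+1)
site 2, node BGS: BS={A,C} ∪ G={T} → {A,C,T} (+1)
site 2, node BGSZ: BGS={A,C,T} ∩ Z={A} → {A} (+0)
site 2, node FI: F={C} ∪ I={G} → {C,G} (+1)
site 2, node FIN: FI={C,G} ∩ N={G} → {G} (+0)
site 2, node BFGINSZ: BGSZ={A} ∪ FIN={G} → {A,G} (+1)
site 3, node BS: B={T} ∪ S={A} → {A,T} (+1)
site 3, node BGS: BS={A,T} ∪ G={G} → {A,G,T} (+1)
site 3, node BGSZ: BGS={A,G,T} ∩ Z={T} → {T} (+0)
site 3, node FI: F={G} ∪ I={C} → {C,G} (+1)
site 3, node FIN: FI={C,G} ∩ N={C} → {C} (+0)
site 3, node BFGINSZ: BGSZ={T} ∪ FIN={C} → {C,T} (+1)
site 4, node BS: B={G} ∪ S={A} → {A,G} (+1)
site 4, node BGS: BS={A,G} ∩ G={G} → {G} (+0)
site 4, node BGSZ: BGS={G} ∩ Z={G} → {G} (+0)
site 4, node FI: F={T} ∩ I={T} → {T} (+0)
site 4, node FIN: FI={T} ∪ N={C} → {C,T} (+1)
site 4, node BFGINSZ: BGSZ={G} ∪ FIN={C,T} → {C,G,T} (+1)
site 5, node BS: B={G} ∪ S={A} → {A,G} (+1)
site 5, node BGS: BS={A,G} ∩ G={A} → {A} (+0)
site 5, node BGSZ: BGS={A} ∪ Z={C} → {A,C} (+1)
site 5, node FI: F={C} ∪ I={T} → {C,T} (+1)
site 5, node FIN: FI={C,T} ∩ N={T} → {T} (+0)
site 5, node BFGINSZ: BGSZ={A,C} ∪ FIN={T} → {A,C,T} (+1)
per-site changes: [3, 4, 4, 4, 3, 4]; total = 22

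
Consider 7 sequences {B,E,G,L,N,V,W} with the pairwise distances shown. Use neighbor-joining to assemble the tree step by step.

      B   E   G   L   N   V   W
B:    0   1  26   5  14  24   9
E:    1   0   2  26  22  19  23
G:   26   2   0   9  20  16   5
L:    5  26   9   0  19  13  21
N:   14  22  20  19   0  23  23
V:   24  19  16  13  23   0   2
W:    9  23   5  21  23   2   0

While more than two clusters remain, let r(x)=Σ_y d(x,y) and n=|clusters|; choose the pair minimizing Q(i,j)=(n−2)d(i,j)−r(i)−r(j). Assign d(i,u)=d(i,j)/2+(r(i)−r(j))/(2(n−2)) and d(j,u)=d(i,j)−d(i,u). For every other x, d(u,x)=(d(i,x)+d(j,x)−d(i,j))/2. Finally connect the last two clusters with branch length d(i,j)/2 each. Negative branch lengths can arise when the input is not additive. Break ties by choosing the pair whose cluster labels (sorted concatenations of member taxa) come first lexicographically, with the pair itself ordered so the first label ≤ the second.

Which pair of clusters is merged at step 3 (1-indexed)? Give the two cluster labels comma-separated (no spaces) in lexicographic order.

iteration 1: select V,W (d=2, Q=-170); attach at lengths (12/5, -2/5); label the merged cluster VW
  updated: d(B,VW)=31/2, d(E,VW)=20, d(G,VW)=19/2, d(L,VW)=16, d(N,VW)=22
iteration 2: select E,G (d=2, Q=-259/2); attach at lengths (25/16, 7/16); label the merged cluster EG
  updated: d(B,EG)=25/2, d(EG,L)=33/2, d(EG,N)=20, d(EG,VW)=55/4
iteration 3: select EG,VW (d=55/4, Q=-355/4); attach at lengths (49/8, 61/8); label the merged cluster EGVW
  updated: d(B,EGVW)=57/8, d(EGVW,L)=75/8, d(EGVW,N)=113/8
iteration 4: select B,L (d=5, Q=-99/2); attach at lengths (11/16, 69/16); label the merged cluster BL
  updated: d(BL,EGVW)=23/4, d(BL,N)=14
iteration 5: select BL,EGVW (d=23/4, Q=-271/8); attach at lengths (45/16, 47/16); label the merged cluster BEGLVW
  updated: d(BEGLVW,N)=179/16
iteration 6: select BEGLVW,N (d=179/16); attach at lengths (179/32, 179/32); label the merged cluster BEGLNVW
final tree: (((B:11/16,L:69/16):45/16,((E:25/16,G:7/16):49/8,(V:12/5,W:-2/5):61/8):47/16):179/32,N:179/32)
total length: 635/16

EG,VW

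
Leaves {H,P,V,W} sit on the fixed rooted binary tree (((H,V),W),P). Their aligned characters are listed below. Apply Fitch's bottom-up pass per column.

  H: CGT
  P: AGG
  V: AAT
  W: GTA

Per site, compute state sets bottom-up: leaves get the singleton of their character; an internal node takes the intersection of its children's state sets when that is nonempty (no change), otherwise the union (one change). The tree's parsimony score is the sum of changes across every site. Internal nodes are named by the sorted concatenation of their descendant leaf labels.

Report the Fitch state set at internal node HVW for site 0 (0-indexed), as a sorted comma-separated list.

A,C,G

[col 0] HV: children H:{C}, V:{A} ∪→ {A,C}; cost 1
[col 0] HVW: children HV:{A,C}, W:{G} ∪→ {A,C,G}; cost 1
[col 0] HPVW: children HVW:{A,C,G}, P:{A} ∩→ {A}; cost 0
[col 1] HV: children H:{G}, V:{A} ∪→ {A,G}; cost 1
[col 1] HVW: children HV:{A,G}, W:{T} ∪→ {A,G,T}; cost 1
[col 1] HPVW: children HVW:{A,G,T}, P:{G} ∩→ {G}; cost 0
[col 2] HV: children H:{T}, V:{T} ∩→ {T}; cost 0
[col 2] HVW: children HV:{T}, W:{A} ∪→ {A,T}; cost 1
[col 2] HPVW: children HVW:{A,T}, P:{G} ∪→ {A,G,T}; cost 1
per-site changes: [2, 2, 2]; total = 6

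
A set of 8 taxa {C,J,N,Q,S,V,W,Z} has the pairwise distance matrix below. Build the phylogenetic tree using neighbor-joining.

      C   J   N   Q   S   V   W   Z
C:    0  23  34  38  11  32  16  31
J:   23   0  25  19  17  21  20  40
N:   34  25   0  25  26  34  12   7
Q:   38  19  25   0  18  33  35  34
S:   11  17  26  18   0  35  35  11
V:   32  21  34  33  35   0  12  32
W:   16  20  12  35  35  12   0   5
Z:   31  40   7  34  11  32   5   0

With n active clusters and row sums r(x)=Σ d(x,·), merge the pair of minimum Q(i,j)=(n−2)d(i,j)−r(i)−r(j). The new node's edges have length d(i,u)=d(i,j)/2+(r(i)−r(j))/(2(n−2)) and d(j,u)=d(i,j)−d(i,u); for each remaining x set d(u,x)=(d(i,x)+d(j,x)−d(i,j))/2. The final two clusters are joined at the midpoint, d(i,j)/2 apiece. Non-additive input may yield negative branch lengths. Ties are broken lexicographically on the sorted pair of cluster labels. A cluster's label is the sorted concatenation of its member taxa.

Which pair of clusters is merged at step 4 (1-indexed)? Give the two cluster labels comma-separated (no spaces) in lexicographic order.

iteration 1: select N,Z (d=7, Q=-281); attach at lengths (15/4, 13/4); label the merged cluster NZ
  updated: d(C,NZ)=29, d(J,NZ)=29, d(NZ,Q)=26, d(NZ,S)=15, d(NZ,V)=59/2, d(NZ,W)=5
iteration 2: select NZ,W (d=5, Q=-463/2); attach at lengths (71/20, 29/20); label the merged cluster NWZ
  updated: d(C,NWZ)=20, d(J,NWZ)=22, d(NWZ,Q)=28, d(NWZ,S)=45/2, d(NWZ,V)=73/4
iteration 3: select C,S (d=11, Q=-367/2); attach at lengths (129/16, 47/16); label the merged cluster CS
  updated: d(CS,J)=29/2, d(CS,NWZ)=63/4, d(CS,Q)=45/2, d(CS,V)=28
iteration 4: select NWZ,V (d=73/4, Q=-259/2); attach at lengths (77/12, 71/6); label the merged cluster NVWZ
  updated: d(CS,NVWZ)=51/4, d(J,NVWZ)=99/8, d(NVWZ,Q)=171/8
iteration 5: select CS,NVWZ (d=51/4, Q=-283/4); attach at lengths (115/16, 89/16); label the merged cluster CNSVWZ
  updated: d(CNSVWZ,J)=113/16, d(CNSVWZ,Q)=249/16
iteration 6: select CNSVWZ,J (d=113/16, Q=-333/8); attach at lengths (29/16, 21/4); label the merged cluster CJNSVWZ
  updated: d(CJNSVWZ,Q)=55/4
iteration 7: select CJNSVWZ,Q (d=55/4); attach at lengths (55/8, 55/8); label the merged cluster CJNQSVWZ
final tree: ((((C:129/16,S:47/16):115/16,(((N:15/4,Z:13/4):71/20,W:29/20):77/12,V:71/6):89/16):29/16,J:21/4):55/8,Q:55/8)
total length: 1197/16

NWZ,V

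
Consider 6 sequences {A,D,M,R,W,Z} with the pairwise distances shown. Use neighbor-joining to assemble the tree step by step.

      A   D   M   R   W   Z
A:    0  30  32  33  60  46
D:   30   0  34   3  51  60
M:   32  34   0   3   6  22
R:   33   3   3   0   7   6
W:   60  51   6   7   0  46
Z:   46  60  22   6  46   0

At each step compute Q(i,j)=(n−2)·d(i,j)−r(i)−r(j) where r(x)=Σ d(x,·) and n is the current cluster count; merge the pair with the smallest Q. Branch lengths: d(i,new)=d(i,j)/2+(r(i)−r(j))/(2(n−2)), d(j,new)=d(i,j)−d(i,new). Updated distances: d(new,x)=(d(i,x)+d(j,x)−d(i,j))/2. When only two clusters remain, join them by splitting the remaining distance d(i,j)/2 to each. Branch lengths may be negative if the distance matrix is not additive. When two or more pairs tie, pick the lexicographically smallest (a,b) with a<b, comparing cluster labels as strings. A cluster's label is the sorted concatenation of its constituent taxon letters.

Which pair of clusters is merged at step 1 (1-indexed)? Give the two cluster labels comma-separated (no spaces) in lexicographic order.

step 1: merge (A,D) at d=30, Q=-259; branch lengths A→143/8, D→97/8; new cluster AD
  updated: d(AD,M)=18, d(AD,R)=3, d(AD,W)=81/2, d(AD,Z)=38
step 2: merge (M,W) at d=6, Q=-261/2; branch lengths M→-65/12, W→137/12; new cluster MW
  updated: d(AD,MW)=105/4, d(MW,R)=2, d(MW,Z)=31
step 3: merge (AD,MW) at d=105/4, Q=-74; branch lengths AD→121/8, MW→89/8; new cluster ADMW
  updated: d(ADMW,R)=-85/8, d(ADMW,Z)=171/8
step 4: merge (ADMW,R) at d=-85/8, Q=-67/4; branch lengths ADMW→19/8, R→-13; new cluster ADMRW
  updated: d(ADMRW,Z)=19
step 5: merge (ADMRW,Z) at d=19; branch lengths ADMRW→19/2, Z→19/2; new cluster ADMRWZ
final tree: ((((A:143/8,D:97/8):121/8,(M:-65/12,W:137/12):89/8):19/8,R:-13):19/2,Z:19/2)
total length: 565/8

A,D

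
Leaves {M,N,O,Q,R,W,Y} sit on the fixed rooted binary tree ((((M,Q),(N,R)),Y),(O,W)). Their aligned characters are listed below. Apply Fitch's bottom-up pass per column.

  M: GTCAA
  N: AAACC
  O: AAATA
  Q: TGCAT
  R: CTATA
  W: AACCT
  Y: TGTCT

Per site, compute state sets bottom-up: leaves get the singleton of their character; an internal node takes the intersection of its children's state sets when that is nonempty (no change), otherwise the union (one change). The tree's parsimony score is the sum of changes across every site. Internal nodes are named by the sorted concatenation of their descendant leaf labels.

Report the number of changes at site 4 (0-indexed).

4

site 0, node MQ: M={G} ∪ Q={T} → {G,T} (+1)
site 0, node NR: N={A} ∪ R={C} → {A,C} (+1)
site 0, node MNQR: MQ={G,T} ∪ NR={A,C} → {A,C,G,T} (+1)
site 0, node MNQRY: MNQR={A,C,G,T} ∩ Y={T} → {T} (+0)
site 0, node OW: O={A} ∩ W={A} → {A} (+0)
site 0, node MNOQRWY: MNQRY={T} ∪ OW={A} → {A,T} (+1)
site 1, node MQ: M={T} ∪ Q={G} → {G,T} (+1)
site 1, node NR: N={A} ∪ R={T} → {A,T} (+1)
site 1, node MNQR: MQ={G,T} ∩ NR={A,T} → {T} (+0)
site 1, node MNQRY: MNQR={T} ∪ Y={G} → {G,T} (+1)
site 1, node OW: O={A} ∩ W={A} → {A} (+0)
site 1, node MNOQRWY: MNQRY={G,T} ∪ OW={A} → {A,G,T} (+1)
site 2, node MQ: M={C} ∩ Q={C} → {C} (+0)
site 2, node NR: N={A} ∩ R={A} → {A} (+0)
site 2, node MNQR: MQ={C} ∪ NR={A} → {A,C} (+1)
site 2, node MNQRY: MNQR={A,C} ∪ Y={T} → {A,C,T} (+1)
site 2, node OW: O={A} ∪ W={C} → {A,C} (+1)
site 2, node MNOQRWY: MNQRY={A,C,T} ∩ OW={A,C} → {A,C} (+0)
site 3, node MQ: M={A} ∩ Q={A} → {A} (+0)
site 3, node NR: N={C} ∪ R={T} → {C,T} (+1)
site 3, node MNQR: MQ={A} ∪ NR={C,T} → {A,C,T} (+1)
site 3, node MNQRY: MNQR={A,C,T} ∩ Y={C} → {C} (+0)
site 3, node OW: O={T} ∪ W={C} → {C,T} (+1)
site 3, node MNOQRWY: MNQRY={C} ∩ OW={C,T} → {C} (+0)
site 4, node MQ: M={A} ∪ Q={T} → {A,T} (+1)
site 4, node NR: N={C} ∪ R={A} → {A,C} (+1)
site 4, node MNQR: MQ={A,T} ∩ NR={A,C} → {A} (+0)
site 4, node MNQRY: MNQR={A} ∪ Y={T} → {A,T} (+1)
site 4, node OW: O={A} ∪ W={T} → {A,T} (+1)
site 4, node MNOQRWY: MNQRY={A,T} ∩ OW={A,T} → {A,T} (+0)
per-site changes: [4, 4, 3, 3, 4]; total = 18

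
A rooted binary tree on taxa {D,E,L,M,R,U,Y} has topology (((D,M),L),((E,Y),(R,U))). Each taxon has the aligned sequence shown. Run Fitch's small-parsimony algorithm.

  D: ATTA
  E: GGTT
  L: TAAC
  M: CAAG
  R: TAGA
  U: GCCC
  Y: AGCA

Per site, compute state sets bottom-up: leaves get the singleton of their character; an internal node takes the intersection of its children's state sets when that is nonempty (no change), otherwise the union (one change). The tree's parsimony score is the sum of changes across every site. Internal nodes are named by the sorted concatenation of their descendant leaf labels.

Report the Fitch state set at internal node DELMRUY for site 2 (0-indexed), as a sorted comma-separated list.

A,C

DM@0: {A} ∪ {C} = {A,C} (union, +1)
DLM@0: {A,C} ∪ {T} = {A,C,T} (union, +1)
EY@0: {G} ∪ {A} = {A,G} (union, +1)
RU@0: {T} ∪ {G} = {G,T} (union, +1)
ERUY@0: {A,G} ∩ {G,T} = {G} (intersection, +0)
DELMRUY@0: {A,C,T} ∪ {G} = {A,C,G,T} (union, +1)
DM@1: {T} ∪ {A} = {A,T} (union, +1)
DLM@1: {A,T} ∩ {A} = {A} (intersection, +0)
EY@1: {G} ∩ {G} = {G} (intersection, +0)
RU@1: {A} ∪ {C} = {A,C} (union, +1)
ERUY@1: {G} ∪ {A,C} = {A,C,G} (union, +1)
DELMRUY@1: {A} ∩ {A,C,G} = {A} (intersection, +0)
DM@2: {T} ∪ {A} = {A,T} (union, +1)
DLM@2: {A,T} ∩ {A} = {A} (intersection, +0)
EY@2: {T} ∪ {C} = {C,T} (union, +1)
RU@2: {G} ∪ {C} = {C,G} (union, +1)
ERUY@2: {C,T} ∩ {C,G} = {C} (intersection, +0)
DELMRUY@2: {A} ∪ {C} = {A,C} (union, +1)
DM@3: {A} ∪ {G} = {A,G} (union, +1)
DLM@3: {A,G} ∪ {C} = {A,C,G} (union, +1)
EY@3: {T} ∪ {A} = {A,T} (union, +1)
RU@3: {A} ∪ {C} = {A,C} (union, +1)
ERUY@3: {A,T} ∩ {A,C} = {A} (intersection, +0)
DELMRUY@3: {A,C,G} ∩ {A} = {A} (intersection, +0)
per-site changes: [5, 3, 4, 4]; total = 16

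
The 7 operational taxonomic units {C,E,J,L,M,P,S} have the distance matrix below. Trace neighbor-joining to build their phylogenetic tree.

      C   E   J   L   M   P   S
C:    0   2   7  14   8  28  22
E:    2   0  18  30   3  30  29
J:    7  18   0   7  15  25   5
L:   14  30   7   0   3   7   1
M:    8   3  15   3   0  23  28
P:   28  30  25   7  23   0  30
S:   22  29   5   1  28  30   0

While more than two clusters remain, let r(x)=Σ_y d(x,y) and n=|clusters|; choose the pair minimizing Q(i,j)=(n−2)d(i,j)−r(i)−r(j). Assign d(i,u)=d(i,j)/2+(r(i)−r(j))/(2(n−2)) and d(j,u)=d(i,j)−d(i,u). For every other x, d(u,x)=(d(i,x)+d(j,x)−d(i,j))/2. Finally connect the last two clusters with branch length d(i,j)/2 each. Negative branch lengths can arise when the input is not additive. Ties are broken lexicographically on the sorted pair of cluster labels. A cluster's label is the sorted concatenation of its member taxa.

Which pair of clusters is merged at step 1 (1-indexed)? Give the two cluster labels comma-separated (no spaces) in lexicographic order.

C,E

step 1: merge (C,E) at d=2, Q=-183; branch lengths C→-21/10, E→41/10; new cluster CE
  updated: d(CE,J)=23/2, d(CE,L)=21, d(CE,M)=9/2, d(CE,P)=28, d(CE,S)=49/2
step 2: merge (CE,M) at d=9/2, Q=-145; branch lengths CE→17/4, M→1/4; new cluster CEM
  updated: d(CEM,J)=11, d(CEM,L)=39/4, d(CEM,P)=93/4, d(CEM,S)=24
step 3: merge (J,S) at d=5, Q=-93; branch lengths J→1/2, S→9/2; new cluster JS
  updated: d(CEM,JS)=15, d(JS,L)=3/2, d(JS,P)=25
step 4: merge (CEM,JS) at d=15, Q=-119/2; branch lengths CEM→73/8, JS→47/8; new cluster CEJMS
  updated: d(CEJMS,L)=-15/8, d(CEJMS,P)=133/8
step 5: merge (CEJMS,L) at d=-15/8, Q=-87/4; branch lengths CEJMS→31/8, L→-23/4; new cluster CEJLMS
  updated: d(CEJLMS,P)=51/4
step 6: merge (CEJLMS,P) at d=51/4; branch lengths CEJLMS→51/8, P→51/8; new cluster CEJLMPS
final tree: (((((C:-21/10,E:41/10):17/4,M:1/4):73/8,(J:1/2,S:9/2):47/8):31/8,L:-23/4):51/8,P:51/8)
total length: 299/8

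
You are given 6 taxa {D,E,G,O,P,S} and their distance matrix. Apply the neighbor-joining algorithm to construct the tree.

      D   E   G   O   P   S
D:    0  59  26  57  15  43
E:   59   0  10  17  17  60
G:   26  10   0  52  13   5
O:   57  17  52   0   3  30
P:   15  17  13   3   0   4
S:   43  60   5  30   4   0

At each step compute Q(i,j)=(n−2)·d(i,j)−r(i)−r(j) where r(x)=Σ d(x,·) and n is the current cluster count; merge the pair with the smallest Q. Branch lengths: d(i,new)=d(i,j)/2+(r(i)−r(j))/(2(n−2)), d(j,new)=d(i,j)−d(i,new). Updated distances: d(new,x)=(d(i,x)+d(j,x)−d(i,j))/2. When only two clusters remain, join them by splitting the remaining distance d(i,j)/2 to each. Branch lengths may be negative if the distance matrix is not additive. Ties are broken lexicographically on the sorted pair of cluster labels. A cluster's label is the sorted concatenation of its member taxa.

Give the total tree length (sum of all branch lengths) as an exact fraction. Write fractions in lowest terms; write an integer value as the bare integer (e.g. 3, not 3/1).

505/8

iteration 1: select E,O (d=17, Q=-254); attach at lengths (9, 8); label the merged cluster EO
  updated: d(D,EO)=99/2, d(EO,G)=45/2, d(EO,P)=3/2, d(EO,S)=73/2
iteration 2: select G,S (d=5, Q=-140); attach at lengths (-7/6, 37/6); label the merged cluster GS
  updated: d(D,GS)=32, d(EO,GS)=27, d(GS,P)=6
iteration 3: select D,GS (d=32, Q=-195/2); attach at lengths (191/8, 65/8); label the merged cluster DGS
  updated: d(DGS,EO)=89/4, d(DGS,P)=-11/2
iteration 4: select DGS,EO (d=89/4, Q=-73/4); attach at lengths (61/8, 117/8); label the merged cluster DEGOS
  updated: d(DEGOS,P)=-105/8
iteration 5: select DEGOS,P (d=-105/8); attach at lengths (-105/16, -105/16); label the merged cluster DEGOPS
final tree: (((D:191/8,(G:-7/6,S:37/6):65/8):61/8,(E:9,O:8):117/8):-105/16,P:-105/16)
total length: 505/8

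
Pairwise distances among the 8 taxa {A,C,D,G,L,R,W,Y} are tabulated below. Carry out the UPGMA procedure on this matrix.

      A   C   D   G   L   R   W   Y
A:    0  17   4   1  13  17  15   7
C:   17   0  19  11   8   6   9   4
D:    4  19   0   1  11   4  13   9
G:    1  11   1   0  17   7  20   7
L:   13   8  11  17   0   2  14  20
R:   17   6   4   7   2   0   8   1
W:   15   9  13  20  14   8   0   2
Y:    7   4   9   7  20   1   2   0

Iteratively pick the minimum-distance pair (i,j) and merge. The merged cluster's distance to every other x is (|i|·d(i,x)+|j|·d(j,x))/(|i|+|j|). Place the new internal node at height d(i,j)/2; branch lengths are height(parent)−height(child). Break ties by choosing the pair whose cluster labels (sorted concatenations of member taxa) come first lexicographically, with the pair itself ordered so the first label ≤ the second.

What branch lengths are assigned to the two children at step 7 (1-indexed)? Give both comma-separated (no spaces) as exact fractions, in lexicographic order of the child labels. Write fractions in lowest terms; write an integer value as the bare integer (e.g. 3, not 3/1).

step 1: merge (A,G) at d=1; branch lengths A→1/2, G→1/2; new cluster AG
  updated: d(AG,C)=14, d(AG,D)=5/2, d(AG,L)=15, d(AG,R)=12, d(AG,W)=35/2, d(AG,Y)=7
step 2: merge (R,Y) at d=1; branch lengths R→1/2, Y→1/2; new cluster RY
  updated: d(AG,RY)=19/2, d(C,RY)=5, d(D,RY)=13/2, d(L,RY)=11, d(RY,W)=5
step 3: merge (AG,D) at d=5/2; branch lengths AG→3/4, D→5/4; new cluster ADG
  updated: d(ADG,C)=47/3, d(ADG,L)=41/3, d(ADG,RY)=17/2, d(ADG,W)=16
step 4: merge (C,RY) at d=5; branch lengths C→5/2, RY→2; new cluster CRY
  updated: d(ADG,CRY)=98/9, d(CRY,L)=10, d(CRY,W)=19/3
step 5: merge (CRY,W) at d=19/3; branch lengths CRY→2/3, W→19/6; new cluster CRWY
  updated: d(ADG,CRWY)=73/6, d(CRWY,L)=11
step 6: merge (CRWY,L) at d=11; branch lengths CRWY→7/3, L→11/2; new cluster CLRWY
  updated: d(ADG,CLRWY)=187/15
step 7: merge (ADG,CLRWY) at d=187/15; branch lengths ADG→299/60, CLRWY→11/15; new cluster ACDGLRWY
final tree: (((A:1/2,G:1/2):3/4,D:5/4):299/60,(((C:5/2,(R:1/2,Y:1/2):2):2/3,W:19/6):7/3,L:11/2):11/15)
total length: 1553/60

299/60,11/15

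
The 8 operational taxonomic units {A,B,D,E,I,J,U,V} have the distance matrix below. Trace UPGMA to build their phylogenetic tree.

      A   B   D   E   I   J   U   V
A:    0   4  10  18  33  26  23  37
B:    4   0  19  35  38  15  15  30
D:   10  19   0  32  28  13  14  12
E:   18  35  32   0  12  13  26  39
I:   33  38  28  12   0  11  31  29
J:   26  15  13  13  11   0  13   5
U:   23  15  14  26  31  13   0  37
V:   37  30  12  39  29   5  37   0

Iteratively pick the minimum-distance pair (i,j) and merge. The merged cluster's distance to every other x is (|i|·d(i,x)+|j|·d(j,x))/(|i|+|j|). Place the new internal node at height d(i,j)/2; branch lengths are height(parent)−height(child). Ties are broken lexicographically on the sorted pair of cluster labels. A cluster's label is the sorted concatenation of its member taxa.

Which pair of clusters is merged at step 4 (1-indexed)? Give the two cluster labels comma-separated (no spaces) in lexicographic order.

step 1: merge (A,B) at d=4; branch lengths A→2, B→2; new cluster AB
  updated: d(AB,D)=29/2, d(AB,E)=53/2, d(AB,I)=71/2, d(AB,J)=41/2, d(AB,U)=19, d(AB,V)=67/2
step 2: merge (J,V) at d=5; branch lengths J→5/2, V→5/2; new cluster JV
  updated: d(AB,JV)=27, d(D,JV)=25/2, d(E,JV)=26, d(I,JV)=20, d(JV,U)=25
step 3: merge (E,I) at d=12; branch lengths E→6, I→6; new cluster EI
  updated: d(AB,EI)=31, d(D,EI)=30, d(EI,JV)=23, d(EI,U)=57/2
step 4: merge (D,JV) at d=25/2; branch lengths D→25/4, JV→15/4; new cluster DJV
  updated: d(AB,DJV)=137/6, d(DJV,EI)=76/3, d(DJV,U)=64/3
step 5: merge (AB,U) at d=19; branch lengths AB→15/2, U→19/2; new cluster ABU
  updated: d(ABU,DJV)=67/3, d(ABU,EI)=181/6
step 6: merge (ABU,DJV) at d=67/3; branch lengths ABU→5/3, DJV→59/12; new cluster ABDJUV
  updated: d(ABDJUV,EI)=111/4
step 7: merge (ABDJUV,EI) at d=111/4; branch lengths ABDJUV→65/24, EI→63/8; new cluster ABDEIJUV
final tree: ((((A:2,B:2):15/2,U:19/2):5/3,(D:25/4,(J:5/2,V:5/2):15/4):59/12):65/24,(E:6,I:6):63/8)
total length: 391/6

D,JV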